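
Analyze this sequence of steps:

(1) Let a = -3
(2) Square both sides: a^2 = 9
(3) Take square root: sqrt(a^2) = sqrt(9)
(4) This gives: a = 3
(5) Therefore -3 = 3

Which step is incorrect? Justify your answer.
Step 4: This gives: a = 3

Step 4 incorrectly states that sqrt(a^2) = a. The correct identity is sqrt(a^2) = |a|. Since a = -3 < 0, we have sqrt(a^2) = |-3| = 3, not a = -3.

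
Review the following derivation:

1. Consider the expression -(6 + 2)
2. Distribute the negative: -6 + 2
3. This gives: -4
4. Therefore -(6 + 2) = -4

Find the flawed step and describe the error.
Step 2: Distribute the negative: -6 + 2

Step 2 incorrectly distributes the negative sign. The correct distribution is -(6 + 2) = -6 - 2 = -8. The negative must be applied to both terms, not just the first. The error treats -(6 + 2) as -6 + 2, which equals -4 instead of -8.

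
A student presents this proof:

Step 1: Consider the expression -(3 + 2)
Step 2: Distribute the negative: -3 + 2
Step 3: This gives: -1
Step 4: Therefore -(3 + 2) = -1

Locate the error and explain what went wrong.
Step 2: Distribute the negative: -3 + 2

Step 2 incorrectly distributes the negative sign. The correct distribution is -(3 + 2) = -3 - 2 = -5. The negative must be applied to both terms, not just the first. The error treats -(3 + 2) as -3 + 2, which equals -1 instead of -5.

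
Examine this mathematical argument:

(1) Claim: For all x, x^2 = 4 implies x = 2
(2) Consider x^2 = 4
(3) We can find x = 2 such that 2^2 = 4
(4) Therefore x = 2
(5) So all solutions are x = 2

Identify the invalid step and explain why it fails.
Step 4: Therefore x = 2

Step 4 incorrectly concludes that x = 2 is the only solution. The proof shows that x = 2 is A solution (existence), but does not show it is the ONLY solution (uniqueness). In fact, x = -2 is also a solution since (-2)^2 = 4. Finding one solution doesn't prove there are no others.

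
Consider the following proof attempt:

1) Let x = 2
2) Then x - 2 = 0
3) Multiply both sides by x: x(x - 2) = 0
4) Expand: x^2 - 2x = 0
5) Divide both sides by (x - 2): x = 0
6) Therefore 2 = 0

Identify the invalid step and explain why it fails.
Step 5: Divide both sides by (x - 2): x = 0

Step 5 divides both sides by (x - 2). However, since x = 2, we have (x - 2) = 0. Division by zero is undefined, making this step invalid.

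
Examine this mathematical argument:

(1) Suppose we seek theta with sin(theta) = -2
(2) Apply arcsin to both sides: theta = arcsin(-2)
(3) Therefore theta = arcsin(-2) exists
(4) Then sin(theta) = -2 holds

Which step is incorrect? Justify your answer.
Step 2: Apply arcsin to both sides: theta = arcsin(-2)

Step 2 applies arcsin to -2. However, arcsin(x) is only defined for x in [-1, 1] because sin(theta) can only produce values in that range. Since |-2| > 1, arcsin(-2) is undefined. There is no angle whose sine equals -2.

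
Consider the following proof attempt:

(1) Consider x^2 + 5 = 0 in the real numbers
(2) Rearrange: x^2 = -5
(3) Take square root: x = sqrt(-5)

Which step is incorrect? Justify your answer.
Step 3: Take square root: x = sqrt(-5)

Step 3 takes the square root of -5, which is negative. In the real number system, the square root of a negative number is undefined. The equation x^2 + 5 = 0 has no real solutions. Square roots of negative numbers only exist in the complex numbers.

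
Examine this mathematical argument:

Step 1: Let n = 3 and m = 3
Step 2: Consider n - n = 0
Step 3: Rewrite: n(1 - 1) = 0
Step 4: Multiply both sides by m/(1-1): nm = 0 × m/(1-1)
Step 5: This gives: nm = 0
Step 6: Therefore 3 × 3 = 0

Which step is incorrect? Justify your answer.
Step 4: Multiply both sides by m/(1-1): nm = 0 × m/(1-1)

Step 4 multiplies both sides by m/(1-1). However, 1-1 = 0, so this is multiplication by m/0, which is undefined. We cannot multiply by an undefined expression.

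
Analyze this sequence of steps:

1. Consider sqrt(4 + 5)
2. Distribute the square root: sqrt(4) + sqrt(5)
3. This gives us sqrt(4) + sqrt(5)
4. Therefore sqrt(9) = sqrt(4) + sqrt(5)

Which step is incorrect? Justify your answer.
Step 2: Distribute the square root: sqrt(4) + sqrt(5)

Step 2 incorrectly 'distributes' the square root over addition. The square root function does not distribute: sqrt(a + b) ≠ sqrt(a) + sqrt(b). In fact, sqrt(4 + 5) = sqrt(9) ≈ 3.0000, while sqrt(4) + sqrt(5) ≈ 4.2361.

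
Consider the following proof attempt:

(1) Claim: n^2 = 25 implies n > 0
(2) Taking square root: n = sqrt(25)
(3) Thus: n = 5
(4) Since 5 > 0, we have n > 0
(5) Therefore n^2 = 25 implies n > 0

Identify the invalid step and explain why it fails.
Step 2: Taking square root: n = sqrt(25)

Step 2 takes the square root and assumes the positive root only. The equation n^2 = 25 actually has two solutions: n = 5 and n = -5. The proof silently assumes n > 0 without justification, then uses this assumption to conclude n > 0, which is circular. The counterexample n = -5 shows the claim is false.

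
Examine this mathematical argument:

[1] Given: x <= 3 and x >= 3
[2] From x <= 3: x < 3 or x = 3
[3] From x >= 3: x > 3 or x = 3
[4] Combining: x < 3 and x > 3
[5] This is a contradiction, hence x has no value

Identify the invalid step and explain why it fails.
Step 4: Combining: x < 3 and x > 3

Step 4 incorrectly combines the conditions. From x <= 3 and x >= 3, the intersection is x = 3. The error treats the 'or' cases as 'and' requirements. The correct conclusion is that x = 3 is the unique solution, not that no solution exists.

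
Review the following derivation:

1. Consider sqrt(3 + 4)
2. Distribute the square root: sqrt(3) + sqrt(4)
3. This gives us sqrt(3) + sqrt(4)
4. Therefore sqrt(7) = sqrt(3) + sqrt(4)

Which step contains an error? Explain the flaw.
Step 2: Distribute the square root: sqrt(3) + sqrt(4)

Step 2 incorrectly 'distributes' the square root over addition. The square root function does not distribute: sqrt(a + b) ≠ sqrt(a) + sqrt(b). In fact, sqrt(3 + 4) = sqrt(7) ≈ 2.6458, while sqrt(3) + sqrt(4) ≈ 3.7321.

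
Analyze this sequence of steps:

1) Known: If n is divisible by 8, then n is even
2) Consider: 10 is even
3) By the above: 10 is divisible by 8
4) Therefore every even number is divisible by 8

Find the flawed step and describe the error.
Step 3: By the above: 10 is divisible by 8

Step 3 commits the fallacy of affirming the consequent. The known fact 'divisible by 8 → even' does NOT imply 'even → divisible by 8'. That would be the converse, which is false. For example, 10 is even but 10 ÷ 8 = 1.25, which is not an integer.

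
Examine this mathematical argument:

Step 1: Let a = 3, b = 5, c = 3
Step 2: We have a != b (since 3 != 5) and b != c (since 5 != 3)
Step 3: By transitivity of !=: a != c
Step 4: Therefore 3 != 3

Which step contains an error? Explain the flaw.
Step 3: By transitivity of !=: a != c

Step 3 incorrectly applies transitivity to the '!=' relation. Transitivity states: if a R b and b R c, then a R c. However, '!=' is not transitive. Counterexample: 3 != 5 and 5 != 3, but 3 = 3 (both equal 3). Transitivity holds for relations like <, <=, =, but not for !=.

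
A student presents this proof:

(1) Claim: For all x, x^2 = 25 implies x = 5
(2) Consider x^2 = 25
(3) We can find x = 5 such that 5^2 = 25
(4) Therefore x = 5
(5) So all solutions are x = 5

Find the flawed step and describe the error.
Step 4: Therefore x = 5

Step 4 incorrectly concludes that x = 5 is the only solution. The proof shows that x = 5 is A solution (existence), but does not show it is the ONLY solution (uniqueness). In fact, x = -5 is also a solution since (-5)^2 = 25. Finding one solution doesn't prove there are no others.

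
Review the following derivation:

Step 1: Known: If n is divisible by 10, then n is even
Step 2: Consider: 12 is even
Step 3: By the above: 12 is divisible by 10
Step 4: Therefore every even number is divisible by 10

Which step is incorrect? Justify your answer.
Step 3: By the above: 12 is divisible by 10

Step 3 commits the fallacy of affirming the consequent. The known fact 'divisible by 10 → even' does NOT imply 'even → divisible by 10'. That would be the converse, which is false. For example, 12 is even but 12 ÷ 10 = 1.20, which is not an integer.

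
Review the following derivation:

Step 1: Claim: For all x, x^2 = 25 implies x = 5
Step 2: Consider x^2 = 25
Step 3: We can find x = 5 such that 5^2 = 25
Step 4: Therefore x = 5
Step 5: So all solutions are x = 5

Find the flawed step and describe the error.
Step 4: Therefore x = 5

Step 4 incorrectly concludes that x = 5 is the only solution. The proof shows that x = 5 is A solution (existence), but does not show it is the ONLY solution (uniqueness). In fact, x = -5 is also a solution since (-5)^2 = 25. Finding one solution doesn't prove there are no others.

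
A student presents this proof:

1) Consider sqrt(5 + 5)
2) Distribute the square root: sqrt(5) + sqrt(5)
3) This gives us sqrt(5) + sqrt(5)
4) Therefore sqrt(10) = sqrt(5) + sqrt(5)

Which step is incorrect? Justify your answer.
Step 2: Distribute the square root: sqrt(5) + sqrt(5)

Step 2 incorrectly 'distributes' the square root over addition. The square root function does not distribute: sqrt(a + b) ≠ sqrt(a) + sqrt(b). In fact, sqrt(5 + 5) = sqrt(10) ≈ 3.1623, while sqrt(5) + sqrt(5) ≈ 4.4721.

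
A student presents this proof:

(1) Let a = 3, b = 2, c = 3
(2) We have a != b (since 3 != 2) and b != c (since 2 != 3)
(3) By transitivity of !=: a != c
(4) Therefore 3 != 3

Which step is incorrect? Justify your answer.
Step 3: By transitivity of !=: a != c

Step 3 incorrectly applies transitivity to the '!=' relation. Transitivity states: if a R b and b R c, then a R c. However, '!=' is not transitive. Counterexample: 3 != 2 and 2 != 3, but 3 = 3 (both equal 3). Transitivity holds for relations like <, <=, =, but not for !=.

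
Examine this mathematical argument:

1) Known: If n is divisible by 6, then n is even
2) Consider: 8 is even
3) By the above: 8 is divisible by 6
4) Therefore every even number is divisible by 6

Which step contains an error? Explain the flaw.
Step 3: By the above: 8 is divisible by 6

Step 3 commits the fallacy of affirming the consequent. The known fact 'divisible by 6 → even' does NOT imply 'even → divisible by 6'. That would be the converse, which is false. For example, 8 is even but 8 ÷ 6 = 1.33, which is not an integer.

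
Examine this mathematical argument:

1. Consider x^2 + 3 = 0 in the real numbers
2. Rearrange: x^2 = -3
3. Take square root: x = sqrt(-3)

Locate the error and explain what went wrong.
Step 3: Take square root: x = sqrt(-3)

Step 3 takes the square root of -3, which is negative. In the real number system, the square root of a negative number is undefined. The equation x^2 + 3 = 0 has no real solutions. Square roots of negative numbers only exist in the complex numbers.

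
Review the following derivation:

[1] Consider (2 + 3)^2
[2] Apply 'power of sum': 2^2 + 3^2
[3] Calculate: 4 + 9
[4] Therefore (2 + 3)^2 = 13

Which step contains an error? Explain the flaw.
Step 2: Apply 'power of sum': 2^2 + 3^2

Step 2 incorrectly applies a non-existent rule '(a+b)^n = a^n + b^n'. This is false in general. The correct expansion uses the binomial theorem. The actual value is (2 + 3)^2 = 5^2 = 25, not 13.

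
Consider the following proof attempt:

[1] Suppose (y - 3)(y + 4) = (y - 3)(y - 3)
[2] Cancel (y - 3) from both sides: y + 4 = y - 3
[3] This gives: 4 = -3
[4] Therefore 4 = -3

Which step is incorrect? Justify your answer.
Step 2: Cancel (y - 3) from both sides: y + 4 = y - 3

Step 2 cancels (y - 3) from both sides. This is only valid if (y - 3) ≠ 0, i.e., y ≠ 3. When y = 3, both sides equal zero regardless of the other factors. The correct approach requires considering y = 3 as a separate case.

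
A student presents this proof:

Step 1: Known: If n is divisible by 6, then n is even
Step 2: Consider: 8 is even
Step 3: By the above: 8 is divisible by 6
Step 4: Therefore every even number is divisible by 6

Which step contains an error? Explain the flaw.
Step 3: By the above: 8 is divisible by 6

Step 3 commits the fallacy of affirming the consequent. The known fact 'divisible by 6 → even' does NOT imply 'even → divisible by 6'. That would be the converse, which is false. For example, 8 is even but 8 ÷ 6 = 1.33, which is not an integer.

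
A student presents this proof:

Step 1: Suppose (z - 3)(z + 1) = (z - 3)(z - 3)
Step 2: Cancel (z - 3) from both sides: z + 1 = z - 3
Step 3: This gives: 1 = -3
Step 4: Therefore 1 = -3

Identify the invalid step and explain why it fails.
Step 2: Cancel (z - 3) from both sides: z + 1 = z - 3

Step 2 cancels (z - 3) from both sides. This is only valid if (z - 3) ≠ 0, i.e., z ≠ 3. When z = 3, both sides equal zero regardless of the other factors. The correct approach requires considering z = 3 as a separate case.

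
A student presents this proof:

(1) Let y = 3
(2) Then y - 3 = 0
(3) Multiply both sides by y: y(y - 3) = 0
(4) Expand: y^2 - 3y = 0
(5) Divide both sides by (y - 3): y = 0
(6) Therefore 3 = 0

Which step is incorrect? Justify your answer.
Step 5: Divide both sides by (y - 3): y = 0

Step 5 divides both sides by (y - 3). However, since y = 3, we have (y - 3) = 0. Division by zero is undefined, making this step invalid.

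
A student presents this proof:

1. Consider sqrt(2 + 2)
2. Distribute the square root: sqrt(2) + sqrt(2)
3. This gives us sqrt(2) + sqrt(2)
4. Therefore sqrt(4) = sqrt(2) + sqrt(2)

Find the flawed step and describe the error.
Step 2: Distribute the square root: sqrt(2) + sqrt(2)

Step 2 incorrectly 'distributes' the square root over addition. The square root function does not distribute: sqrt(a + b) ≠ sqrt(a) + sqrt(b). In fact, sqrt(2 + 2) = sqrt(4) ≈ 2.0000, while sqrt(2) + sqrt(2) ≈ 2.8284.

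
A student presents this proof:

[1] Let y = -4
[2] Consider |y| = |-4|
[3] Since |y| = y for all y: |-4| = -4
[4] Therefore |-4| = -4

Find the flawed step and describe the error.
Step 3: Since |y| = y for all y: |-4| = -4

Step 3 incorrectly states that |y| = y for all y. The correct definition is |y| = y when y >= 0, and |y| = -y when y < 0. Since -4 < 0, we have |-4| = -(-4) = 4, not -4.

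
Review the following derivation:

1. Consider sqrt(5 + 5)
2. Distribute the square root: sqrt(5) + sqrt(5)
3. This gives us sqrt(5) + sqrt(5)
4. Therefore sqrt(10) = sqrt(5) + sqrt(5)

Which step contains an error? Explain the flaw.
Step 2: Distribute the square root: sqrt(5) + sqrt(5)

Step 2 incorrectly 'distributes' the square root over addition. The square root function does not distribute: sqrt(a + b) ≠ sqrt(a) + sqrt(b). In fact, sqrt(5 + 5) = sqrt(10) ≈ 3.1623, while sqrt(5) + sqrt(5) ≈ 4.4721.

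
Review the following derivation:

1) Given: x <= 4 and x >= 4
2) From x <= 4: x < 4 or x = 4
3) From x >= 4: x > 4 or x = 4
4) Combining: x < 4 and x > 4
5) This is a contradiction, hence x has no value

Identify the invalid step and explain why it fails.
Step 4: Combining: x < 4 and x > 4

Step 4 incorrectly combines the conditions. From x <= 4 and x >= 4, the intersection is x = 4. The error treats the 'or' cases as 'and' requirements. The correct conclusion is that x = 4 is the unique solution, not that no solution exists.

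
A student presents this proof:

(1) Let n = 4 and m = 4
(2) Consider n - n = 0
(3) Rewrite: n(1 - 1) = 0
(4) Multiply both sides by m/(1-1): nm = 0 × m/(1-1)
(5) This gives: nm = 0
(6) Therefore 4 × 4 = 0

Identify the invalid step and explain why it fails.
Step 4: Multiply both sides by m/(1-1): nm = 0 × m/(1-1)

Step 4 multiplies both sides by m/(1-1). However, 1-1 = 0, so this is multiplication by m/0, which is undefined. We cannot multiply by an undefined expression.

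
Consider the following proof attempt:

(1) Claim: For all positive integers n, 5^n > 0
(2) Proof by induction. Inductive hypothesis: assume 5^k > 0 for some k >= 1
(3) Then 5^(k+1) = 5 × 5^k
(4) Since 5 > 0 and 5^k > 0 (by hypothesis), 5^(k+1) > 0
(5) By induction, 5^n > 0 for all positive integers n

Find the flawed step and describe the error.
Step 5: By induction, 5^n > 0 for all positive integers n

Step 5 concludes the proof by induction, but no base case was ever established. A valid induction proof requires: (1) a base case proving 5^1 > 0, and (2) an inductive step showing IF 5^k > 0 THEN 5^(k+1) > 0. Steps 2-4 correctly establish the inductive step, but without the base case the conclusion in step 5 does not follow.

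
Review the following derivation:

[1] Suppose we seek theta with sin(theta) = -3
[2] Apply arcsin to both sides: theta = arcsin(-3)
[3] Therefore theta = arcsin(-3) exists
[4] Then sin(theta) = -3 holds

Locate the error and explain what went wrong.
Step 2: Apply arcsin to both sides: theta = arcsin(-3)

Step 2 applies arcsin to -3. However, arcsin(x) is only defined for x in [-1, 1] because sin(theta) can only produce values in that range. Since |-3| > 1, arcsin(-3) is undefined. There is no angle whose sine equals -3.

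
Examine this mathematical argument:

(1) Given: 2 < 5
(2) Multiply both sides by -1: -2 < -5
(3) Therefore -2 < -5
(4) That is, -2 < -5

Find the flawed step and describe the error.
Step 2: Multiply both sides by -1: -2 < -5

Step 2 multiplies both sides by -1 but fails to reverse the inequality sign. When multiplying (or dividing) an inequality by a negative number, the direction must be reversed. Since 2 < 5, we should get -2 > -5, i.e., -2 > -5.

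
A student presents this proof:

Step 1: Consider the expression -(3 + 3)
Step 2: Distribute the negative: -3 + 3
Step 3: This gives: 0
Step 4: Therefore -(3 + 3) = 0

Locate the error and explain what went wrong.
Step 2: Distribute the negative: -3 + 3

Step 2 incorrectly distributes the negative sign. The correct distribution is -(3 + 3) = -3 - 3 = -6. The negative must be applied to both terms, not just the first. The error treats -(3 + 3) as -3 + 3, which equals 0 instead of -6.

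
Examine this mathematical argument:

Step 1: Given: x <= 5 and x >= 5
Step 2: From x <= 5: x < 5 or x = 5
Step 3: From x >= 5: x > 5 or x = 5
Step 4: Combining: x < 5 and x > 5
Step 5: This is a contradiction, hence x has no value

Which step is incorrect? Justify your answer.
Step 4: Combining: x < 5 and x > 5

Step 4 incorrectly combines the conditions. From x <= 5 and x >= 5, the intersection is x = 5. The error treats the 'or' cases as 'and' requirements. The correct conclusion is that x = 5 is the unique solution, not that no solution exists.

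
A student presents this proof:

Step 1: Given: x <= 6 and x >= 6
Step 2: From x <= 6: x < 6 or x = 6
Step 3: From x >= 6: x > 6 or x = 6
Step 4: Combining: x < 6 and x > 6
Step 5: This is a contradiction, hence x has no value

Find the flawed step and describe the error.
Step 4: Combining: x < 6 and x > 6

Step 4 incorrectly combines the conditions. From x <= 6 and x >= 6, the intersection is x = 6. The error treats the 'or' cases as 'and' requirements. The correct conclusion is that x = 6 is the unique solution, not that no solution exists.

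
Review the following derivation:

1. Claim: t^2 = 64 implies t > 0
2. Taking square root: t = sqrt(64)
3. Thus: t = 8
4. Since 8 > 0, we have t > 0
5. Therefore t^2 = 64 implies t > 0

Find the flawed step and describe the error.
Step 2: Taking square root: t = sqrt(64)

Step 2 takes the square root and assumes the positive root only. The equation t^2 = 64 actually has two solutions: t = 8 and t = -8. The proof silently assumes t > 0 without justification, then uses this assumption to conclude t > 0, which is circular. The counterexample t = -8 shows the claim is false.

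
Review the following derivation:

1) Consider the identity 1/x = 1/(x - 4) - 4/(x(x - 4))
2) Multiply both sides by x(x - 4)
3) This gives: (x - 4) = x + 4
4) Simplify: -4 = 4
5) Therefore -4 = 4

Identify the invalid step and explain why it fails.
Step 3: This gives: (x - 4) = x + 4

Step 3 makes a sign error when clearing denominators. Multiplying -4/(x(x - 4)) by x(x - 4) gives -4, not +4. The correct result is (x - 4) = x - 4, which is trivially true, not (x - 4) = x + 4. (Step 1 is a valid identity: 1/(x - 4) - 4/(x(x - 4)) = (x - 4)/(x(x - 4)) = 1/x.)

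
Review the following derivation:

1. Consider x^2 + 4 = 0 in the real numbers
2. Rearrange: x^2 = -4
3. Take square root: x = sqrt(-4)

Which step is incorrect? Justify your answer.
Step 3: Take square root: x = sqrt(-4)

Step 3 takes the square root of -4, which is negative. In the real number system, the square root of a negative number is undefined. The equation x^2 + 4 = 0 has no real solutions. Square roots of negative numbers only exist in the complex numbers.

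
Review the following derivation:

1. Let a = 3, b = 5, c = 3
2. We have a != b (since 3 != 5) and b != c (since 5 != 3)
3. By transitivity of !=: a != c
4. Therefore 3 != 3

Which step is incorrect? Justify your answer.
Step 3: By transitivity of !=: a != c

Step 3 incorrectly applies transitivity to the '!=' relation. Transitivity states: if a R b and b R c, then a R c. However, '!=' is not transitive. Counterexample: 3 != 5 and 5 != 3, but 3 = 3 (both equal 3). Transitivity holds for relations like <, <=, =, but not for !=.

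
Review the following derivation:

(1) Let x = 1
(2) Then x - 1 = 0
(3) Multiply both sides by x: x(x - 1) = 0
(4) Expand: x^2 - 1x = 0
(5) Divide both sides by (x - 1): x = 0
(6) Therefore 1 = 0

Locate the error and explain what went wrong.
Step 5: Divide both sides by (x - 1): x = 0

Step 5 divides both sides by (x - 1). However, since x = 1, we have (x - 1) = 0. Division by zero is undefined, making this step invalid.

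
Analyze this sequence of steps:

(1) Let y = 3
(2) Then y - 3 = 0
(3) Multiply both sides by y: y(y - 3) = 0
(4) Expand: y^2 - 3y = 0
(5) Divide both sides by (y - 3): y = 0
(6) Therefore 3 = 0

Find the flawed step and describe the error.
Step 5: Divide both sides by (y - 3): y = 0

Step 5 divides both sides by (y - 3). However, since y = 3, we have (y - 3) = 0. Division by zero is undefined, making this step invalid.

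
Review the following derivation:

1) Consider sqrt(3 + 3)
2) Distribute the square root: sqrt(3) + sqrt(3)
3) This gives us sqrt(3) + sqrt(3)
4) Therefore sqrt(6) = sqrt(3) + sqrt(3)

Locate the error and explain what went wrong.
Step 2: Distribute the square root: sqrt(3) + sqrt(3)

Step 2 incorrectly 'distributes' the square root over addition. The square root function does not distribute: sqrt(a + b) ≠ sqrt(a) + sqrt(b). In fact, sqrt(3 + 3) = sqrt(6) ≈ 2.4495, while sqrt(3) + sqrt(3) ≈ 3.4641.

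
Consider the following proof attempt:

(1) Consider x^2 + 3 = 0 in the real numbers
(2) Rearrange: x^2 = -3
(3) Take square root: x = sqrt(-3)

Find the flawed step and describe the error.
Step 3: Take square root: x = sqrt(-3)

Step 3 takes the square root of -3, which is negative. In the real number system, the square root of a negative number is undefined. The equation x^2 + 3 = 0 has no real solutions. Square roots of negative numbers only exist in the complex numbers.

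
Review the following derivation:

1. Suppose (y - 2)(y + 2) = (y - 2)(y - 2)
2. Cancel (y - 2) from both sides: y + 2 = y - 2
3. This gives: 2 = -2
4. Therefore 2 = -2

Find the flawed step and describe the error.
Step 2: Cancel (y - 2) from both sides: y + 2 = y - 2

Step 2 cancels (y - 2) from both sides. This is only valid if (y - 2) ≠ 0, i.e., y ≠ 2. When y = 2, both sides equal zero regardless of the other factors. The correct approach requires considering y = 2 as a separate case.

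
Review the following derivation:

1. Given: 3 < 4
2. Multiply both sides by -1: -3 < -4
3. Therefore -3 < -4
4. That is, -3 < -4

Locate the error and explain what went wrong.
Step 2: Multiply both sides by -1: -3 < -4

Step 2 multiplies both sides by -1 but fails to reverse the inequality sign. When multiplying (or dividing) an inequality by a negative number, the direction must be reversed. Since 3 < 4, we should get -3 > -4, i.e., -3 > -4.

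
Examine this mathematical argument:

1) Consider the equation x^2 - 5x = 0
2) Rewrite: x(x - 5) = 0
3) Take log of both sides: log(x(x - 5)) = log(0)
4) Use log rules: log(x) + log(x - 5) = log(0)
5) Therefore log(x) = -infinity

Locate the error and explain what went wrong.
Step 3: Take log of both sides: log(x(x - 5)) = log(0)

Step 3 takes the logarithm of both sides, resulting in log(0) on the right side. The logarithm is only defined for positive numbers; log(0) is undefined (approaches negative infinity). This operation is invalid.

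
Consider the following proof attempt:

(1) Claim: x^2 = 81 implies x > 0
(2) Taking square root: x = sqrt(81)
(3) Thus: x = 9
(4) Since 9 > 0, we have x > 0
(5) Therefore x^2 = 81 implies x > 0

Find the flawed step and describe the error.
Step 2: Taking square root: x = sqrt(81)

Step 2 takes the square root and assumes the positive root only. The equation x^2 = 81 actually has two solutions: x = 9 and x = -9. The proof silently assumes x > 0 without justification, then uses this assumption to conclude x > 0, which is circular. The counterexample x = -9 shows the claim is false.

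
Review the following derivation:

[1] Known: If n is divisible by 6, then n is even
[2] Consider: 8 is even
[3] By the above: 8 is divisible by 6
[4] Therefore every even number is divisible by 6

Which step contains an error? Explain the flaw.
Step 3: By the above: 8 is divisible by 6

Step 3 commits the fallacy of affirming the consequent. The known fact 'divisible by 6 → even' does NOT imply 'even → divisible by 6'. That would be the converse, which is false. For example, 8 is even but 8 ÷ 6 = 1.33, which is not an integer.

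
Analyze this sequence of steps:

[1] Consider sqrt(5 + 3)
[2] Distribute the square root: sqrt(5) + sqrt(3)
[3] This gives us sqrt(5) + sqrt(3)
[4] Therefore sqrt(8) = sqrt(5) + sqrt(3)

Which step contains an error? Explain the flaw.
Step 2: Distribute the square root: sqrt(5) + sqrt(3)

Step 2 incorrectly 'distributes' the square root over addition. The square root function does not distribute: sqrt(a + b) ≠ sqrt(a) + sqrt(b). In fact, sqrt(5 + 3) = sqrt(8) ≈ 2.8284, while sqrt(5) + sqrt(3) ≈ 3.9681.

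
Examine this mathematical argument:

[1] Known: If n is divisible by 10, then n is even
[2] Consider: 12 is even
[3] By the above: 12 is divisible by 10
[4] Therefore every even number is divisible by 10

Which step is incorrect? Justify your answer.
Step 3: By the above: 12 is divisible by 10

Step 3 commits the fallacy of affirming the consequent. The known fact 'divisible by 10 → even' does NOT imply 'even → divisible by 10'. That would be the converse, which is false. For example, 12 is even but 12 ÷ 10 = 1.20, which is not an integer.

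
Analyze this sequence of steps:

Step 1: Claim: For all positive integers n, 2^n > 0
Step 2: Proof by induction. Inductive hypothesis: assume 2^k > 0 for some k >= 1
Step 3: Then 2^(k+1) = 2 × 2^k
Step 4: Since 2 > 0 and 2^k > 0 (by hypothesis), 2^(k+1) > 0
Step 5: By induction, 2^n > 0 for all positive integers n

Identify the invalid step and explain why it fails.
Step 5: By induction, 2^n > 0 for all positive integers n

Step 5 concludes the proof by induction, but no base case was ever established. A valid induction proof requires: (1) a base case proving 2^1 > 0, and (2) an inductive step showing IF 2^k > 0 THEN 2^(k+1) > 0. Steps 2-4 correctly establish the inductive step, but without the base case the conclusion in step 5 does not follow.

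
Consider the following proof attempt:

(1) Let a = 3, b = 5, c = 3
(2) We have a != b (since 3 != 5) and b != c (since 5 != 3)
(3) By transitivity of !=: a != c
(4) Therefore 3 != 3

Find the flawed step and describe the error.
Step 3: By transitivity of !=: a != c

Step 3 incorrectly applies transitivity to the '!=' relation. Transitivity states: if a R b and b R c, then a R c. However, '!=' is not transitive. Counterexample: 3 != 5 and 5 != 3, but 3 = 3 (both equal 3). Transitivity holds for relations like <, <=, =, but not for !=.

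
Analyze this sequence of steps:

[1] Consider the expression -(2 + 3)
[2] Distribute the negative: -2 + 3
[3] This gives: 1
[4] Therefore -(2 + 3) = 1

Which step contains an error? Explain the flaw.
Step 2: Distribute the negative: -2 + 3

Step 2 incorrectly distributes the negative sign. The correct distribution is -(2 + 3) = -2 - 3 = -5. The negative must be applied to both terms, not just the first. The error treats -(2 + 3) as -2 + 3, which equals 1 instead of -5.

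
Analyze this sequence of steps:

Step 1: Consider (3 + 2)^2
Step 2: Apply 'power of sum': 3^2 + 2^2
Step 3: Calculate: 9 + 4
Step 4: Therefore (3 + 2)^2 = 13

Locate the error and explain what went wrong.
Step 2: Apply 'power of sum': 3^2 + 2^2

Step 2 incorrectly applies a non-existent rule '(a+b)^n = a^n + b^n'. This is false in general. The correct expansion uses the binomial theorem. The actual value is (3 + 2)^2 = 5^2 = 25, not 13.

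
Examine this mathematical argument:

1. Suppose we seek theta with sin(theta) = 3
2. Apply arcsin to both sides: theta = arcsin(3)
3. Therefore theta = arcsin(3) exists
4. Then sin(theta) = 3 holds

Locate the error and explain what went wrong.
Step 2: Apply arcsin to both sides: theta = arcsin(3)

Step 2 applies arcsin to 3. However, arcsin(x) is only defined for x in [-1, 1] because sin(theta) can only produce values in that range. Since |3| > 1, arcsin(3) is undefined. There is no angle whose sine equals 3.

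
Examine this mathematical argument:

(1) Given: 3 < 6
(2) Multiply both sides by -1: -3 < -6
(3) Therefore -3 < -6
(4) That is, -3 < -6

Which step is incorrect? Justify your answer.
Step 2: Multiply both sides by -1: -3 < -6

Step 2 multiplies both sides by -1 but fails to reverse the inequality sign. When multiplying (or dividing) an inequality by a negative number, the direction must be reversed. Since 3 < 6, we should get -3 > -6, i.e., -3 > -6.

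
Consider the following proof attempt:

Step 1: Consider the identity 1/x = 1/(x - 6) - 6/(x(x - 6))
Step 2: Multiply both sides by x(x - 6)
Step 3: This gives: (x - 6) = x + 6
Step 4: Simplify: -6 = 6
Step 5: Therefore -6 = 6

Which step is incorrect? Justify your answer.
Step 3: This gives: (x - 6) = x + 6

Step 3 makes a sign error when clearing denominators. Multiplying -6/(x(x - 6)) by x(x - 6) gives -6, not +6. The correct result is (x - 6) = x - 6, which is trivially true, not (x - 6) = x + 6. (Step 1 is a valid identity: 1/(x - 6) - 6/(x(x - 6)) = (x - 6)/(x(x - 6)) = 1/x.)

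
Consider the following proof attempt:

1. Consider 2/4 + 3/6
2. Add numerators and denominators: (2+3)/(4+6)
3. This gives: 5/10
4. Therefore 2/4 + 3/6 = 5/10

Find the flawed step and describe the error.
Step 2: Add numerators and denominators: (2+3)/(4+6)

Step 2 incorrectly adds fractions by separately adding numerators and denominators. This is wrong. The correct method requires a common denominator: 2/4 + 3/6 = (2×6 + 3×4)/(4×6) = 24/24 = 1. The method used gives 5/10, which is different.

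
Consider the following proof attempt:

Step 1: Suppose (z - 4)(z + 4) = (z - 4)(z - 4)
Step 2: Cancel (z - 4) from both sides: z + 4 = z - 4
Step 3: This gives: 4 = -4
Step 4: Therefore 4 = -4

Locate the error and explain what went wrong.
Step 2: Cancel (z - 4) from both sides: z + 4 = z - 4

Step 2 cancels (z - 4) from both sides. This is only valid if (z - 4) ≠ 0, i.e., z ≠ 4. When z = 4, both sides equal zero regardless of the other factors. The correct approach requires considering z = 4 as a separate case.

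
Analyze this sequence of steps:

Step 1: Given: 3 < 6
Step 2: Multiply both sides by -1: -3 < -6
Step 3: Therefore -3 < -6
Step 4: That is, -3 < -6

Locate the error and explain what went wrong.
Step 2: Multiply both sides by -1: -3 < -6

Step 2 multiplies both sides by -1 but fails to reverse the inequality sign. When multiplying (or dividing) an inequality by a negative number, the direction must be reversed. Since 3 < 6, we should get -3 > -6, i.e., -3 > -6.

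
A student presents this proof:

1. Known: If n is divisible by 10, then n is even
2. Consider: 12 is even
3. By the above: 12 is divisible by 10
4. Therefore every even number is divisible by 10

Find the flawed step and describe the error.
Step 3: By the above: 12 is divisible by 10

Step 3 commits the fallacy of affirming the consequent. The known fact 'divisible by 10 → even' does NOT imply 'even → divisible by 10'. That would be the converse, which is false. For example, 12 is even but 12 ÷ 10 = 1.20, which is not an integer.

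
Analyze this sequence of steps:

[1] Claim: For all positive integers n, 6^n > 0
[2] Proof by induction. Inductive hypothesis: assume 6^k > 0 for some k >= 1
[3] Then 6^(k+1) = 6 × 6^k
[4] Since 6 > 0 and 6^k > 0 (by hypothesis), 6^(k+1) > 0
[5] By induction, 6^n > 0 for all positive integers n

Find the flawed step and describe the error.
Step 5: By induction, 6^n > 0 for all positive integers n

Step 5 concludes the proof by induction, but no base case was ever established. A valid induction proof requires: (1) a base case proving 6^1 > 0, and (2) an inductive step showing IF 6^k > 0 THEN 6^(k+1) > 0. Steps 2-4 correctly establish the inductive step, but without the base case the conclusion in step 5 does not follow.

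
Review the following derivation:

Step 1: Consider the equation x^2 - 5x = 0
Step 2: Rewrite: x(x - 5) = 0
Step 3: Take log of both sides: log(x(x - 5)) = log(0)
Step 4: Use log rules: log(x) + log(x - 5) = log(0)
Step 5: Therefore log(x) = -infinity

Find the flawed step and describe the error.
Step 3: Take log of both sides: log(x(x - 5)) = log(0)

Step 3 takes the logarithm of both sides, resulting in log(0) on the right side. The logarithm is only defined for positive numbers; log(0) is undefined (approaches negative infinity). This operation is invalid.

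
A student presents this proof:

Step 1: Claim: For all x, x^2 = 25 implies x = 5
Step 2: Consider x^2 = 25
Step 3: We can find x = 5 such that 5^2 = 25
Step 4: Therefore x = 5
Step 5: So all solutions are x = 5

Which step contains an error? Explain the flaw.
Step 4: Therefore x = 5

Step 4 incorrectly concludes that x = 5 is the only solution. The proof shows that x = 5 is A solution (existence), but does not show it is the ONLY solution (uniqueness). In fact, x = -5 is also a solution since (-5)^2 = 25. Finding one solution doesn't prove there are no others.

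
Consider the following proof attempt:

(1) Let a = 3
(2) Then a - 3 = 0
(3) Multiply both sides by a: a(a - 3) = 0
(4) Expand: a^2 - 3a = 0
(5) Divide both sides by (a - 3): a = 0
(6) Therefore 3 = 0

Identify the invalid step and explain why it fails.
Step 5: Divide both sides by (a - 3): a = 0

Step 5 divides both sides by (a - 3). However, since a = 3, we have (a - 3) = 0. Division by zero is undefined, making this step invalid.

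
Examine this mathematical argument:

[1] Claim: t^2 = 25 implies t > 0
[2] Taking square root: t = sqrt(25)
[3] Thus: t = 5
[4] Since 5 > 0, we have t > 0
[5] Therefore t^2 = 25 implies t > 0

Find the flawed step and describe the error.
Step 2: Taking square root: t = sqrt(25)

Step 2 takes the square root and assumes the positive root only. The equation t^2 = 25 actually has two solutions: t = 5 and t = -5. The proof silently assumes t > 0 without justification, then uses this assumption to conclude t > 0, which is circular. The counterexample t = -5 shows the claim is false.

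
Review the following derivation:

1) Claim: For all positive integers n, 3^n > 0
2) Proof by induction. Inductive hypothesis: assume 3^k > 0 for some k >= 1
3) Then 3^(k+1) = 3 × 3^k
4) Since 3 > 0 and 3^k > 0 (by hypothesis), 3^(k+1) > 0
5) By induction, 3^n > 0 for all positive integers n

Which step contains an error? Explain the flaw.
Step 5: By induction, 3^n > 0 for all positive integers n

Step 5 concludes the proof by induction, but no base case was ever established. A valid induction proof requires: (1) a base case proving 3^1 > 0, and (2) an inductive step showing IF 3^k > 0 THEN 3^(k+1) > 0. Steps 2-4 correctly establish the inductive step, but without the base case the conclusion in step 5 does not follow.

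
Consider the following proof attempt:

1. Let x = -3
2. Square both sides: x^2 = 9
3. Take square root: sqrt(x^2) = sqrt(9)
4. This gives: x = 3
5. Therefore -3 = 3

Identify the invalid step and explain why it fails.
Step 4: This gives: x = 3

Step 4 incorrectly states that sqrt(x^2) = x. The correct identity is sqrt(x^2) = |x|. Since x = -3 < 0, we have sqrt(x^2) = |-3| = 3, not x = -3.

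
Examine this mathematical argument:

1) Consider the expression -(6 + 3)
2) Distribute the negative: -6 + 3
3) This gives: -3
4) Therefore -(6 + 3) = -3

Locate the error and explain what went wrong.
Step 2: Distribute the negative: -6 + 3

Step 2 incorrectly distributes the negative sign. The correct distribution is -(6 + 3) = -6 - 3 = -9. The negative must be applied to both terms, not just the first. The error treats -(6 + 3) as -6 + 3, which equals -3 instead of -9.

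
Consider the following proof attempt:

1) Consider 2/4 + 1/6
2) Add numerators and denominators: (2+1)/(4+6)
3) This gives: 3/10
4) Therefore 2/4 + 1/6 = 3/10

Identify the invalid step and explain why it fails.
Step 2: Add numerators and denominators: (2+1)/(4+6)

Step 2 incorrectly adds fractions by separately adding numerators and denominators. This is wrong. The correct method requires a common denominator: 2/4 + 1/6 = (2×6 + 1×4)/(4×6) = 16/24 = 2/3. The method used gives 3/10, which is different.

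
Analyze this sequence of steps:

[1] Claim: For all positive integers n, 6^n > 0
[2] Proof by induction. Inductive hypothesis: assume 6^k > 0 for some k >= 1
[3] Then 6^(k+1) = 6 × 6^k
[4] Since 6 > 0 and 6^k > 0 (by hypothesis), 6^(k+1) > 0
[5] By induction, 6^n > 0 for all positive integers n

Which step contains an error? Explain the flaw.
Step 5: By induction, 6^n > 0 for all positive integers n

Step 5 concludes the proof by induction, but no base case was ever established. A valid induction proof requires: (1) a base case proving 6^1 > 0, and (2) an inductive step showing IF 6^k > 0 THEN 6^(k+1) > 0. Steps 2-4 correctly establish the inductive step, but without the base case the conclusion in step 5 does not follow.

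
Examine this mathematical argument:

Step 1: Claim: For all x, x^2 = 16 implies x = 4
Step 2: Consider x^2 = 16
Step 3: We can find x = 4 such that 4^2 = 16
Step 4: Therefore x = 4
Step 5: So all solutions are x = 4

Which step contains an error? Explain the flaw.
Step 4: Therefore x = 4

Step 4 incorrectly concludes that x = 4 is the only solution. The proof shows that x = 4 is A solution (existence), but does not show it is the ONLY solution (uniqueness). In fact, x = -4 is also a solution since (-4)^2 = 16. Finding one solution doesn't prove there are no others.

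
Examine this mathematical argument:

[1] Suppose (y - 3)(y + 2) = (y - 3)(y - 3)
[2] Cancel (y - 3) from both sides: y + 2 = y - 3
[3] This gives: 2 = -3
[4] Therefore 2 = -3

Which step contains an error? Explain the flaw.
Step 2: Cancel (y - 3) from both sides: y + 2 = y - 3

Step 2 cancels (y - 3) from both sides. This is only valid if (y - 3) ≠ 0, i.e., y ≠ 3. When y = 3, both sides equal zero regardless of the other factors. The correct approach requires considering y = 3 as a separate case.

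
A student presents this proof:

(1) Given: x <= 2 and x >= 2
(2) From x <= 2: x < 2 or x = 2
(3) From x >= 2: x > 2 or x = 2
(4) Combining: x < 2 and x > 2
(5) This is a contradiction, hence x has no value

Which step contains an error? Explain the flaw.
Step 4: Combining: x < 2 and x > 2

Step 4 incorrectly combines the conditions. From x <= 2 and x >= 2, the intersection is x = 2. The error treats the 'or' cases as 'and' requirements. The correct conclusion is that x = 2 is the unique solution, not that no solution exists.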